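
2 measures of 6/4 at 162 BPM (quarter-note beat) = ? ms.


Let's work it out.
Quarter-note beat duration = 60000 / 162 ms
Beats per measure (6/4) = 6
One measure = 6 × 60000 / 162 = 360000 / 162 ms
2 measures = 2 × 360000 / 162 = 720000 / 162
= 4444.4 ms


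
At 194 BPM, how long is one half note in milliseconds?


Working:
One quarter-note beat = 60000 / BPM = 60000 / 194 ms
Half note = 2 × quarter note
Duration = 2 × 60000 / 194 = 120000 / 194
= 618.6 ms


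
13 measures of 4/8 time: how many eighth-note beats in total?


Step by step:
Time signature 4/8: the bottom number 8 means the eighth note gets one count
The top number 4 means 4 eighth-note beats per measure
Total = 4 × 13 measures
= 52 eighth-note beats


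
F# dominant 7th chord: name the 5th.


Step by step:
Dominant 7th chord = root + major 3rd + perfect 5th + minor 7th
Seventh chords stack in thirds, so the letter names are F-A-C-E
Root: F#
Major 3rd above F#: A#
Perfect 5th above F#: C#
Minor 7th above F#: E
The 5th = C#


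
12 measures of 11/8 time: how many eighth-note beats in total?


Working:
Time signature 11/8: the bottom number 8 means the eighth note gets one count
The top number 11 means 11 eighth-note beats per measure
Total = 11 × 12 measures
= 132 eighth-note beats


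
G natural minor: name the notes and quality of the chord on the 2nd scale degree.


Reasoning:
G natural minor scale: G A Bb C D Eb F
Diatonic triad on degree 2 stacks scale notes 2, 4, 6: A C Eb
A→C = 3 semitones; A→Eb = 6 semitones → diminished triad
= A C Eb (diminished)


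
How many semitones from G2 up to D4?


Let's work it out.
Absolute semitone position = octave×12 + chromatic position
G2: 2×12 + 7 = 31
D4: 4×12 + 2 = 50
Difference = 50 - 31 = 19
= 19 semitones


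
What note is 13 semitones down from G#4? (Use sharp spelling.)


Working:
G#4: chromatic position 8 in octave 4 → absolute = 4×12 + 8 = 56
Transpose down 13: 56 - 13 = 43
43 = 3×12 + 7 → G in octave 3
Result = G3


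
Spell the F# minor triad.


Let's work it out.
Minor triad = root + minor 3rd (3 semitones) + perfect 5th (7 semitones)
A triad on F# stacks thirds, so the chord tones use letter names F-A-C
Root: F#
Minor 3rd above F#: A
Perfect 5th above F#: C#
Chord = F# A C#


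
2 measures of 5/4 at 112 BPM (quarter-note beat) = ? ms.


Reasoning:
Quarter-note beat duration = 60000 / 112 ms
Beats per measure (5/4) = 5
One measure = 5 × 60000 / 112 = 300000 / 112 ms
2 measures = 2 × 300000 / 112 = 600000 / 112
= 5357.1 ms


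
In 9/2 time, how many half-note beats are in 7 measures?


Solution.
Time signature 9/2: the bottom number 2 means the half note gets one count
The top number 9 means 9 half-note beats per measure
Total = 9 × 7 measures
= 63 half-note beats


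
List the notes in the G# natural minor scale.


Natural minor scale pattern: W-H-W-W-H-W-W (2-1-2-2-1-2-2 semitones)
Starting from G#:
  G# + 2 semitones → A#
  A# + 1 semitone → B
  B + 2 semitones → C#
  C# + 2 semitones → D#
  D# + 1 semitone → E
  E + 2 semitones → F#
  F# + 2 semitones → G#
Scale = G# A# B C# D# E F#


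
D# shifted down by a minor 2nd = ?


Step by step:
minor 2nd: 2 letter names, 1 semitones
Letter: D - 1 → C
Pitch: D# - 1 semitones, spelled as a C → C##
= C##


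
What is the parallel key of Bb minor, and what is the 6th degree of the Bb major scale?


Parallel keys share the same tonic but differ in mode
Bb minor → parallel is Bb major
Bb major scale: Bb C D Eb F G A
= Bb major; 6th degree = G


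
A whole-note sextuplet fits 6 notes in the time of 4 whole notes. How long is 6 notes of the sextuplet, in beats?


Step by step:
Sextuplet: 6 notes occupy the space of 4 whole notes
Space = 4 × 4 = 16 beats
Each sextuplet note = 16 / 6 = 8/3 beats
6 notes = 6 × 8/3 = 16
= 16 beats


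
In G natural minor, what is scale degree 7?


Natural minor scale pattern: W-H-W-W-H-W-W (2-1-2-2-1-2-2 semitones)
Starting from G:
  G + 2 semitones → A
  A + 1 semitone → Bb
  Bb + 2 semitones → C
  C + 2 semitones → D
  D + 1 semitone → Eb
  Eb + 2 semitones → F
  F + 2 semitones → G
Scale: G A Bb C D Eb F
Degree 7 = F


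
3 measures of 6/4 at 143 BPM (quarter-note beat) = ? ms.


Quarter-note beat duration = 60000 / 143 ms
Beats per measure (6/4) = 6
One measure = 6 × 60000 / 143 = 360000 / 143 ms
3 measures = 3 × 360000 / 143 = 1080000 / 143
= 7552.4 ms


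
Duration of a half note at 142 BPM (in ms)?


Solution.
One quarter-note beat = 60000 / BPM = 60000 / 142 ms
Half note = 2 × quarter note
Duration = 2 × 60000 / 142 = 120000 / 142
= 845.1 ms


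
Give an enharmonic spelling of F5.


Step by step:
Enharmonic notes sound the same pitch but are spelled with different letter names
F and E# name the same pitch class
= E#5


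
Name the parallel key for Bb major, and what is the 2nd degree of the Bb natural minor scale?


Reasoning:
Parallel keys share the same tonic but differ in mode
Bb major → parallel is Bb minor
Bb natural minor scale: Bb C Db Eb F Gb Ab
= Bb minor; 2nd degree = C


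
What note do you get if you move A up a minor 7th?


Solution.
minor 7th: 7 letter names, 10 semitones
Letter: A + 6 → G
Pitch: A + 10 semitones, spelled as a G → G
= G


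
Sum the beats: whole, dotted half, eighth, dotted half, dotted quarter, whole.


Let's work it out.
Beat values:
  whole = 4 beats
  dotted half = 3 beats
  eighth = 0.5 beats
  dotted half = 3 beats
  dotted quarter = 1.5 beats
  whole = 4 beats
Sum = 4 + 3 + 0.5 + 3 + 1.5 + 4
= 16 beats


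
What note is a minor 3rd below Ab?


Step by step:
A 3rd spans 3 letter names, so from A we land on F
A minor 3rd = 3 semitones below Ab
Spell F at that pitch: F
= F


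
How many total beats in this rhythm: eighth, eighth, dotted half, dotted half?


Let's work it out.
Beat values:
  eighth = 0.5 beats
  eighth = 0.5 beats
  dotted half = 3 beats
  dotted half = 3 beats
Sum = 0.5 + 0.5 + 3 + 3
= 7 beats


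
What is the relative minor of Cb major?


The relative minor shares the major's key signature and starts on its 6th degree
6th degree = a major 6th above the tonic; a major 6th above Cb is Ab
→ relative minor of Cb major is Ab minor
= Ab minor


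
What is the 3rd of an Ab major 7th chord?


Solution.
Major 7th chord = root + major 3rd + perfect 5th + major 7th
Seventh chords stack in thirds, so the letter names are A-C-E-G
Root: Ab
Major 3rd above Ab: C
Perfect 5th above Ab: Eb
Major 7th above Ab: G
The 3rd = C


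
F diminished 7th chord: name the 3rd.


Solution.
Diminished 7th chord = root + minor 3rd + diminished 5th + diminished 7th
Seventh chords stack in thirds, so the letter names are F-A-C-E
Root: F
Minor 3rd above F: Ab
Diminished 5th above F: Cb
Diminished 7th above F: Ebb
The 3rd = Ab


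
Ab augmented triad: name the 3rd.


Step by step:
Augmented triad = root + major 3rd (4 semitones) + augmented 5th (8 semitones)
A triad on Ab stacks thirds, so the chord tones use letter names A-C-E
Root: Ab
Major 3rd above Ab: C
Augmented 5th above Ab: E
The 3rd = C


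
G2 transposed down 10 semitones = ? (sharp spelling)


Let's work it out.
G2: chromatic position 7 in octave 2 → absolute = 2×12 + 7 = 31
Transpose down 10: 31 - 10 = 21
21 = 1×12 + 9 → A in octave 1
Result = A1


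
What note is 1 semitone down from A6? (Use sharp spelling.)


Solution.
A6: chromatic position 9 in octave 6 → absolute = 6×12 + 9 = 81
Transpose down 1: 81 - 1 = 80
80 = 6×12 + 8 → G# in octave 6
Result = G#6


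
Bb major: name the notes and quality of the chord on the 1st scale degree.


Step by step:
Bb major scale: Bb C D Eb F G A
Diatonic triad on degree 1 stacks scale notes 1, 3, 5: Bb D F
Bb→D = 4 semitones; Bb→F = 7 semitones → major triad
= Bb D F (major)


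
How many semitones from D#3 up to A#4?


Absolute semitone position = octave×12 + chromatic position
D#3: 3×12 + 3 = 39
A#4: 4×12 + 10 = 58
Difference = 58 - 39 = 19
= 19 semitones


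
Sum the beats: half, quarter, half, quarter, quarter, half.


Reasoning:
Beat values:
  half = 2 beats
  quarter = 1 beat
  half = 2 beats
  quarter = 1 beat
  quarter = 1 beat
  half = 2 beats
Sum = 2 + 1 + 2 + 1 + 1 + 2
= 9 beats


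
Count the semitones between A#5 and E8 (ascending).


Absolute semitone position = octave×12 + chromatic position
A#5: 5×12 + 10 = 70
E8: 8×12 + 4 = 100
Difference = 100 - 70 = 30
= 30 semitones


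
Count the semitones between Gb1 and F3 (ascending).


Absolute semitone position = octave×12 + chromatic position
Gb1: 1×12 + 6 = 18
F3: 3×12 + 5 = 41
Difference = 41 - 18 = 23
= 23 semitones


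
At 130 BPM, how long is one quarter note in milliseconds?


Step by step:
One quarter-note beat = 60000 / BPM = 60000 / 130 ms
Duration = 60000 / 130
= 461.5 ms


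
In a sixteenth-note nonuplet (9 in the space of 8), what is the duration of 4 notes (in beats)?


Let's work it out.
Nonuplet: 9 notes occupy the space of 8 sixteenth notes
Space = 8 × 1/4 = 2 beats
Each nonuplet note = 2 / 9 = 2/9 beats
4 notes = 4 × 2/9 = 8/9
= 8/9 beats


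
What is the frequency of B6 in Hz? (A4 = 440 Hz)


Working:
f = 440 × 2^(n/12) where n = semitones from A4
B6: 26 semitones from A4
f = 440 × 2^(26/12)
f = 1975.53 Hz


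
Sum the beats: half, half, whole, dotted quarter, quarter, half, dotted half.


Reasoning:
Beat values:
  half = 2 beats
  half = 2 beats
  whole = 4 beats
  dotted quarter = 1.5 beats
  quarter = 1 beat
  half = 2 beats
  dotted half = 3 beats
Sum = 2 + 2 + 4 + 1.5 + 1 + 2 + 3
= 15.5 beats


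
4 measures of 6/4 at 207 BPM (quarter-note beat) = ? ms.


Reasoning:
Quarter-note beat duration = 60000 / 207 ms
Beats per measure (6/4) = 6
One measure = 6 × 60000 / 207 = 360000 / 207 ms
4 measures = 4 × 360000 / 207 = 1440000 / 207
= 6956.5 ms


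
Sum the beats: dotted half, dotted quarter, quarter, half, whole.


Step by step:
Beat values:
  dotted half = 3 beats
  dotted quarter = 1.5 beats
  quarter = 1 beat
  half = 2 beats
  whole = 4 beats
Sum = 3 + 1.5 + 1 + 2 + 4
= 11.5 beats


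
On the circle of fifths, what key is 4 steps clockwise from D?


Each clockwise step on the circle of fifths moves up a perfect 5th
From D: D → A → E → B → F#/Gb
= F#/Gb


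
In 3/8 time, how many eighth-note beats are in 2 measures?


Solution.
Time signature 3/8: the bottom number 8 means the eighth note gets one count
The top number 3 means 3 eighth-note beats per measure
Total = 3 × 2 measures
= 6 eighth-note beats


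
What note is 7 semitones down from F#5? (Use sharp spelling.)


Let's work it out.
F#5: chromatic position 6 in octave 5 → absolute = 5×12 + 6 = 66
Transpose down 7: 66 - 7 = 59
59 = 4×12 + 11 → B in octave 4
Result = B4


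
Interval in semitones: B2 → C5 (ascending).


Solution.
Absolute semitone position = octave×12 + chromatic position
B2: 2×12 + 11 = 35
C5: 5×12 + 0 = 60
Difference = 60 - 35 = 25
= 25 semitones


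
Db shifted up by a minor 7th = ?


Working:
minor 7th: 7 letter names, 10 semitones
Letter: D + 6 → C
Pitch: Db + 10 semitones, spelled as a C → Cb
= Cb


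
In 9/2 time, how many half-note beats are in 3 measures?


Step by step:
Time signature 9/2: the bottom number 2 means the half note gets one count
The top number 9 means 9 half-note beats per measure
Total = 9 × 3 measures
= 27 half-note beats


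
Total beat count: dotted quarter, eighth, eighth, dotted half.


Solution.
Beat values:
  dotted quarter = 1.5 beats
  eighth = 0.5 beats
  eighth = 0.5 beats
  dotted half = 3 beats
Sum = 1.5 + 0.5 + 0.5 + 3
= 5.5 beats


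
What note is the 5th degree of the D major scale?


Major scale pattern: W-W-H-W-W-W-H (2-2-1-2-2-2-1 semitones)
Starting from D:
  D + 2 semitones → E
  E + 2 semitones → F#
  F# + 1 semitone → G
  G + 2 semitones → A
  A + 2 semitones → B
  B + 2 semitones → C#
  C# + 1 semitone → D
Scale: D E F# G A B C#
Degree 5 = A


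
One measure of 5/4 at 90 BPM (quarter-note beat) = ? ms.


Quarter-note beat duration = 60000 / 90 ms
Beats per measure (5/4) = 5
One measure = 5 × 60000 / 90 = 300000 / 90 ms
= 3333.3 ms


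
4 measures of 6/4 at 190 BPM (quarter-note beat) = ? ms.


Let's work it out.
Quarter-note beat duration = 60000 / 190 ms
Beats per measure (6/4) = 6
One measure = 6 × 60000 / 190 = 360000 / 190 ms
4 measures = 4 × 360000 / 190 = 1440000 / 190
= 7578.9 ms


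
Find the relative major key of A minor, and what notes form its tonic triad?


The relative major shares the key signature and is a minor 3rd above the minor tonic
A minor 3rd above A is C
→ relative major of A minor is C major
Tonic triad of C major = root + major 3rd + perfect 5th = C E G
= C major; triad = C E G


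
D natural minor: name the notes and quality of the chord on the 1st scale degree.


Working:
D natural minor scale: D E F G A Bb C
Diatonic triad on degree 1 stacks scale notes 1, 3, 5: D F A
D→F = 3 semitones; D→A = 7 semitones → minor triad
= D F A (minor)


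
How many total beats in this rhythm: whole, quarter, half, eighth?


Working:
Beat values:
  whole = 4 beats
  quarter = 1 beat
  half = 2 beats
  eighth = 0.5 beats
Sum = 4 + 1 + 2 + 0.5
= 7.5 beats


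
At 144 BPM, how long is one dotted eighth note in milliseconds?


Let's work it out.
One quarter-note beat = 60000 / BPM = 60000 / 144 ms
Dotted eighth note = 3/4 × quarter note
Duration = 3/4 × 60000 / 144 = 45000 / 144
= 312.5 ms


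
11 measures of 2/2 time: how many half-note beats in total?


Time signature 2/2: the bottom number 2 means the half note gets one count
The top number 2 means 2 half-note beats per measure
Total = 2 × 11 measures
= 22 half-note beats


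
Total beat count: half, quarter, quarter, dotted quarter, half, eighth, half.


Let's work it out.
Beat values:
  half = 2 beats
  quarter = 1 beat
  quarter = 1 beat
  dotted quarter = 1.5 beats
  half = 2 beats
  eighth = 0.5 beats
  half = 2 beats
Sum = 2 + 1 + 1 + 1.5 + 2 + 0.5 + 2
= 10 beats


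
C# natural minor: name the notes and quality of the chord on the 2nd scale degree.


Step by step:
C# natural minor scale: C# D# E F# G# A B
Diatonic triad on degree 2 stacks scale notes 2, 4, 6: D# F# A
D#→F# = 3 semitones; D#→A = 6 semitones → diminished triad
= D# F# A (diminished)


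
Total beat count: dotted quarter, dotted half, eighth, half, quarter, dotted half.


Beat values:
  dotted quarter = 1.5 beats
  dotted half = 3 beats
  eighth = 0.5 beats
  half = 2 beats
  quarter = 1 beat
  dotted half = 3 beats
Sum = 1.5 + 3 + 0.5 + 2 + 1 + 3
= 11 beats


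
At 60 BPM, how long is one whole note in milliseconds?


Reasoning:
One quarter-note beat = 60000 / BPM = 60000 / 60 ms
Whole note = 4 × quarter note
Duration = 4 × 60000 / 60 = 240000 / 60
= 4000.0 ms


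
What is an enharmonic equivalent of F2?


Solution.
Enharmonic notes sound the same pitch but are spelled with different letter names
F and E# name the same pitch class
= E#2


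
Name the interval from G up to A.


Step by step:
Letter names: G → A spans 2 letter names → a 2nd
Semitones: G → A = 2 half-steps
A 2nd of 2 semitones is a major 2nd
= major 2nd


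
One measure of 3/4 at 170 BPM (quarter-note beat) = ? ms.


Quarter-note beat duration = 60000 / 170 ms
Beats per measure (3/4) = 3
One measure = 3 × 60000 / 170 = 180000 / 170 ms
= 1058.8 ms


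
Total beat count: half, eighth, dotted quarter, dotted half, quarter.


Solution.
Beat values:
  half = 2 beats
  eighth = 0.5 beats
  dotted quarter = 1.5 beats
  dotted half = 3 beats
  quarter = 1 beat
Sum = 2 + 0.5 + 1.5 + 3 + 1
= 8 beats


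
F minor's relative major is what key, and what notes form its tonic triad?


The relative major shares the key signature and is a minor 3rd above the minor tonic
A minor 3rd above F is Ab
→ relative major of F minor is Ab major
Tonic triad of Ab major = root + major 3rd + perfect 5th = Ab C Eb
= Ab major; triad = Ab C Eb


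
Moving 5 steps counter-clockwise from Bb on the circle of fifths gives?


Each counter-clockwise step moves down a perfect 5th (= up a perfect 4th)
From Bb: Bb → Eb → Ab → Db → F#/Gb → B
= B


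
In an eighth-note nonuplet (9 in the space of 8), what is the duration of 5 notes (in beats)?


Nonuplet: 9 notes occupy the space of 8 eighth notes
Space = 8 × 1/2 = 4 beats
Each nonuplet note = 4 / 9 = 4/9 beats
5 notes = 5 × 4/9 = 20/9
= 20/9 beats


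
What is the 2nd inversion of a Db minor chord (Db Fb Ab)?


Let's work it out.
Root position: Db Fb Ab
2nd inversion: move root and 3rd up an octave
Bass note: Ab
Notes (bottom to top) = Ab Db Fb


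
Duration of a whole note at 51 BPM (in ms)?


One quarter-note beat = 60000 / BPM = 60000 / 51 ms
Whole note = 4 × quarter note
Duration = 4 × 60000 / 51 = 240000 / 51
= 4705.9 ms


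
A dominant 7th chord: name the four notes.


Reasoning:
Dominant 7th chord = root + major 3rd + perfect 5th + minor 7th
Seventh chords stack in thirds, so the letter names are A-C-E-G
Root: A
Major 3rd above A: C#
Perfect 5th above A: E
Minor 7th above A: G
Chord = A C# E G


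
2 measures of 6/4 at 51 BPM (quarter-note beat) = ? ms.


Step by step:
Quarter-note beat duration = 60000 / 51 ms
Beats per measure (6/4) = 6
One measure = 6 × 60000 / 51 = 360000 / 51 ms
2 measures = 2 × 360000 / 51 = 720000 / 51
= 14117.6 ms


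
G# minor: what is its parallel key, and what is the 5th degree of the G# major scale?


Solution.
Parallel keys share the same tonic but differ in mode
G# minor → parallel is G# major
G# major scale: G# A# B# C# D# E# F##
= G# major; 5th degree = D#


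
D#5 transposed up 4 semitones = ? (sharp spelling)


Step by step:
D#5: chromatic position 3 in octave 5 → absolute = 5×12 + 3 = 63
Transpose up 4: 63 + 4 = 67
67 = 5×12 + 7 → G in octave 5
Result = G5


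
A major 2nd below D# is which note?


Reasoning:
A 2nd spans 2 letter names, so from D we land on C
A major 2nd = 2 semitones below D#
Spell C at that pitch: C#
= C#


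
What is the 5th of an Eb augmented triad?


Working:
Augmented triad = root + major 3rd (4 semitones) + augmented 5th (8 semitones)
A triad on Eb stacks thirds, so the chord tones use letter names E-G-B
Root: Eb
Major 3rd above Eb: G
Augmented 5th above Eb: B
The 5th = B


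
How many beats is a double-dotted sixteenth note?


Step by step:
Base sixteenth note = 1/4 beats
Dot 1 adds half the previous value: +1/8
Dot 2 adds half the previous value: +1/16
One double-dotted sixteenth = 1/4 + 1/8 + 1/16 = 7/16
= 7/16 beats


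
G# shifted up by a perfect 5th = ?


Step by step:
perfect 5th: 5 letter names, 7 semitones
Letter: G + 4 → D
Pitch: G# + 7 semitones, spelled as a D → D#
= D#


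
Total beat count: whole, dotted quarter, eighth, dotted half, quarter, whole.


Step by step:
Beat values:
  whole = 4 beats
  dotted quarter = 1.5 beats
  eighth = 0.5 beats
  dotted half = 3 beats
  quarter = 1 beat
  whole = 4 beats
Sum = 4 + 1.5 + 0.5 + 3 + 1 + 4
= 14 beats


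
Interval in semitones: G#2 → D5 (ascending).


Working:
Absolute semitone position = octave×12 + chromatic position
G#2: 2×12 + 8 = 32
D5: 5×12 + 2 = 62
Difference = 62 - 32 = 30
= 30 semitones


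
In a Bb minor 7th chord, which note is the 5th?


Let's work it out.
Minor 7th chord = root + minor 3rd + perfect 5th + minor 7th
Seventh chords stack in thirds, so the letter names are B-D-F-A
Root: Bb
Minor 3rd above Bb: Db
Perfect 5th above Bb: F
Minor 7th above Bb: Ab
The 5th = F


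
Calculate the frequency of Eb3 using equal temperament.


f = 440 × 2^(n/12) where n = semitones from A4
Eb3: -18 semitones from A4
f = 440 × 2^(-18/12)
f = 155.56 Hz


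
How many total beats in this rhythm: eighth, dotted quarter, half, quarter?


Beat values:
  eighth = 0.5 beats
  dotted quarter = 1.5 beats
  half = 2 beats
  quarter = 1 beat
Sum = 0.5 + 1.5 + 2 + 1
= 5 beats


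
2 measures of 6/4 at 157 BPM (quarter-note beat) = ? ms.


Reasoning:
Quarter-note beat duration = 60000 / 157 ms
Beats per measure (6/4) = 6
One measure = 6 × 60000 / 157 = 360000 / 157 ms
2 measures = 2 × 360000 / 157 = 720000 / 157
= 4586.0 ms


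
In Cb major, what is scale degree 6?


Working:
Major scale pattern: W-W-H-W-W-W-H (2-2-1-2-2-2-1 semitones)
Starting from Cb:
  Cb + 2 semitones → Db
  Db + 2 semitones → Eb
  Eb + 1 semitone → Fb
  Fb + 2 semitones → Gb
  Gb + 2 semitones → Ab
  Ab + 2 semitones → Bb
  Bb + 1 semitone → Cb
Scale: Cb Db Eb Fb Gb Ab Bb
Degree 6 = Ab


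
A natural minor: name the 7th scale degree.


Natural minor scale pattern: W-H-W-W-H-W-W (2-1-2-2-1-2-2 semitones)
Starting from A:
  A + 2 semitones → B
  B + 1 semitone → C
  C + 2 semitones → D
  D + 2 semitones → E
  E + 1 semitone → F
  F + 2 semitones → G
  G + 2 semitones → A
Scale: A B C D E F G
Degree 7 = G


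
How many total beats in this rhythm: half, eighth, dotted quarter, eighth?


Solution.
Beat values:
  half = 2 beats
  eighth = 0.5 beats
  dotted quarter = 1.5 beats
  eighth = 0.5 beats
Sum = 2 + 0.5 + 1.5 + 0.5
= 4.5 beats


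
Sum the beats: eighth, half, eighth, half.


Working:
Beat values:
  eighth = 0.5 beats
  half = 2 beats
  eighth = 0.5 beats
  half = 2 beats
Sum = 0.5 + 2 + 0.5 + 2
= 5 beats


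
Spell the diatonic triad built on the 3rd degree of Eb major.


Working:
Eb major scale: Eb F G Ab Bb C D
Diatonic triad on degree 3 stacks scale notes 3, 5, 7: G Bb D
G→Bb = 3 semitones; G→D = 7 semitones → minor triad
= G Bb D (minor)


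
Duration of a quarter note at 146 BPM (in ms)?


Working:
One quarter-note beat = 60000 / BPM = 60000 / 146 ms
Duration = 60000 / 146
= 411.0 ms


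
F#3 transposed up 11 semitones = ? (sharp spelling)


F#3: chromatic position 6 in octave 3 → absolute = 3×12 + 6 = 42
Transpose up 11: 42 + 11 = 53
53 = 4×12 + 5 → F in octave 4
Result = F4


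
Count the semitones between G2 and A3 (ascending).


Reasoning:
Absolute semitone position = octave×12 + chromatic position
G2: 2×12 + 7 = 31
A3: 3×12 + 9 = 45
Difference = 45 - 31 = 14
= 14 semitones


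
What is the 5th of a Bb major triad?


Solution.
Major triad = root + major 3rd (4 semitones) + perfect 5th (7 semitones)
A triad on Bb stacks thirds, so the chord tones use letter names B-D-F
Root: Bb
Major 3rd above Bb: D
Perfect 5th above Bb: F
The 5th = F


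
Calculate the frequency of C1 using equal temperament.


Working:
f = 440 × 2^(n/12) where n = semitones from A4
C1: -45 semitones from A4
f = 440 × 2^(-45/12)
f = 32.70 Hz


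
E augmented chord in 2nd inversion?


Let's work it out.
Root position: E G# B#
2nd inversion: move root and 3rd up an octave
Bass note: B#
Notes (bottom to top) = B# E G#


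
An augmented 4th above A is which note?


Working:
A 4th spans 4 letter names, so from A we land on D
An augmented 4th = 6 semitones above A
Spell D at that pitch: D#
= D#


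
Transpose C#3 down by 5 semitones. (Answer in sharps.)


Working:
C#3: chromatic position 1 in octave 3 → absolute = 3×12 + 1 = 37
Transpose down 5: 37 - 5 = 32
32 = 2×12 + 8 → G# in octave 2
Result = G#2


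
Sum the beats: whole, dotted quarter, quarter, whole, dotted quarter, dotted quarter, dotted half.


Beat values:
  whole = 4 beats
  dotted quarter = 1.5 beats
  quarter = 1 beat
  whole = 4 beats
  dotted quarter = 1.5 beats
  dotted quarter = 1.5 beats
  dotted half = 3 beats
Sum = 4 + 1.5 + 1 + 4 + 1.5 + 1.5 + 3
= 16.5 beats


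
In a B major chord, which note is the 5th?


Working:
Major triad = root + major 3rd (4 semitones) + perfect 5th (7 semitones)
A triad on B stacks thirds, so the chord tones use letter names B-D-F
Root: B
Major 3rd above B: D#
Perfect 5th above B: F#
The 5th = F#


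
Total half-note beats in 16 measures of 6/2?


Solution.
Time signature 6/2: the bottom number 2 means the half note gets one count
The top number 6 means 6 half-note beats per measure
Total = 6 × 16 measures
= 96 half-note beats


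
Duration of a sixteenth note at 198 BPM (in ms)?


Let's work it out.
One quarter-note beat = 60000 / BPM = 60000 / 198 ms
Sixteenth note = 1/4 × quarter note
Duration = 1/4 × 60000 / 198 = 15000 / 198
= 75.8 ms


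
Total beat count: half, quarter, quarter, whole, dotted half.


Beat values:
  half = 2 beats
  quarter = 1 beat
  quarter = 1 beat
  whole = 4 beats
  dotted half = 3 beats
Sum = 2 + 1 + 1 + 4 + 3
= 11 beats


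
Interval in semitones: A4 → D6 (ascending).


Let's work it out.
Absolute semitone position = octave×12 + chromatic position
A4: 4×12 + 9 = 57
D6: 6×12 + 2 = 74
Difference = 74 - 57 = 17
= 17 semitones


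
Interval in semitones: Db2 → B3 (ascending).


Solution.
Absolute semitone position = octave×12 + chromatic position
Db2: 2×12 + 1 = 25
B3: 3×12 + 11 = 47
Difference = 47 - 25 = 22
= 22 semitones


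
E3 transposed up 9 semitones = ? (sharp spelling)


Solution.
E3: chromatic position 4 in octave 3 → absolute = 3×12 + 4 = 40
Transpose up 9: 40 + 9 = 49
49 = 4×12 + 1 → C# in octave 4
Result = C#4


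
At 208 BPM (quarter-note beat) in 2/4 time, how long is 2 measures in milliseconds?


Step by step:
Quarter-note beat duration = 60000 / 208 ms
Beats per measure (2/4) = 2
One measure = 2 × 60000 / 208 = 120000 / 208 ms
2 measures = 2 × 120000 / 208 = 240000 / 208
= 1153.8 ms


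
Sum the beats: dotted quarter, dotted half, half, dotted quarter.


Beat values:
  dotted quarter = 1.5 beats
  dotted half = 3 beats
  half = 2 beats
  dotted quarter = 1.5 beats
Sum = 1.5 + 3 + 2 + 1.5
= 8 beats


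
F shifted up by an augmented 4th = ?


Working:
augmented 4th: 4 letter names, 6 semitones
Letter: F + 3 → B
Pitch: F + 6 semitones, spelled as a B → B
= B


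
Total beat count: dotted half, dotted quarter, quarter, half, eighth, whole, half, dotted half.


Let's work it out.
Beat values:
  dotted half = 3 beats
  dotted quarter = 1.5 beats
  quarter = 1 beat
  half = 2 beats
  eighth = 0.5 beats
  whole = 4 beats
  half = 2 beats
  dotted half = 3 beats
Sum = 3 + 1.5 + 1 + 2 + 0.5 + 4 + 2 + 3
= 17 beats


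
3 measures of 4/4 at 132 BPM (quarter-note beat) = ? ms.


Quarter-note beat duration = 60000 / 132 ms
Beats per measure (4/4) = 4
One measure = 4 × 60000 / 132 = 240000 / 132 ms
3 measures = 3 × 240000 / 132 = 720000 / 132
= 5454.5 ms


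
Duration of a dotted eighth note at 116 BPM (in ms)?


Solution.
One quarter-note beat = 60000 / BPM = 60000 / 116 ms
Dotted eighth note = 3/4 × quarter note
Duration = 3/4 × 60000 / 116 = 45000 / 116
= 387.9 ms


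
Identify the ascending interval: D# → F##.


Step by step:
Letter names: D → F spans 3 letter names → a 3rd
Semitones: D# → F## = 4 half-steps
A 3rd of 4 semitones is a major 3rd
= major 3rd


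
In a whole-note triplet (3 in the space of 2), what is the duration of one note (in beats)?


Solution.
Triplet: 3 notes occupy the space of 2 whole notes
Space = 2 × 4 = 8 beats
Each triplet note = 8 / 3 = 8/3 beats
= 8/3 beats


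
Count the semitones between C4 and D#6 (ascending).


Step by step:
Absolute semitone position = octave×12 + chromatic position
C4: 4×12 + 0 = 48
D#6: 6×12 + 3 = 75
Difference = 75 - 48 = 27
= 27 semitones


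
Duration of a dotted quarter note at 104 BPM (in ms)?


Step by step:
One quarter-note beat = 60000 / BPM = 60000 / 104 ms
Dotted quarter note = 3/2 × quarter note
Duration = 3/2 × 60000 / 104 = 90000 / 104
= 865.4 ms


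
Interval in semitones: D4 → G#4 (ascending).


Absolute semitone position = octave×12 + chromatic position
D4: 4×12 + 2 = 50
G#4: 4×12 + 8 = 56
Difference = 56 - 50 = 6
= 6 semitones


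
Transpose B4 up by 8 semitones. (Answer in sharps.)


Working:
B4: chromatic position 11 in octave 4 → absolute = 4×12 + 11 = 59
Transpose up 8: 59 + 8 = 67
67 = 5×12 + 7 → G in octave 5
Result = G5


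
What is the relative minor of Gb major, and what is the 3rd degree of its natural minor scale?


The relative minor shares the major's key signature and starts on its 6th degree
6th degree = a major 6th above the tonic; a major 6th above Gb is Eb
→ relative minor of Gb major is Eb minor
Eb natural minor scale: Eb F Gb Ab Bb Cb Db
= Eb minor; 3rd degree = Gb


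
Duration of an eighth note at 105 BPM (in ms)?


One quarter-note beat = 60000 / BPM = 60000 / 105 ms
Eighth note = 1/2 × quarter note
Duration = 1/2 × 60000 / 105 = 30000 / 105
= 285.7 ms


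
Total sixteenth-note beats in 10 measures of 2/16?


Time signature 2/16: the bottom number 16 means the sixteenth note gets one count
The top number 2 means 2 sixteenth-note beats per measure
Total = 2 × 10 measures
= 20 sixteenth-note beats


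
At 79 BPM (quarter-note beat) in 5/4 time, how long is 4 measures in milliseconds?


Quarter-note beat duration = 60000 / 79 ms
Beats per measure (5/4) = 5
One measure = 5 × 60000 / 79 = 300000 / 79 ms
4 measures = 4 × 300000 / 79 = 1200000 / 79
= 15189.9 ms


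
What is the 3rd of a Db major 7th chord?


Major 7th chord = root + major 3rd + perfect 5th + major 7th
Seventh chords stack in thirds, so the letter names are D-F-A-C
Root: Db
Major 3rd above Db: F
Perfect 5th above Db: Ab
Major 7th above Db: C
The 3rd = F


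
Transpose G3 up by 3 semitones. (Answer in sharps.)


Solution.
G3: chromatic position 7 in octave 3 → absolute = 3×12 + 7 = 43
Transpose up 3: 43 + 3 = 46
46 = 3×12 + 10 → A# in octave 3
Result = A#3


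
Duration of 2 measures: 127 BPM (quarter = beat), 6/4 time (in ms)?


Working:
Quarter-note beat duration = 60000 / 127 ms
Beats per measure (6/4) = 6
One measure = 6 × 60000 / 127 = 360000 / 127 ms
2 measures = 2 × 360000 / 127 = 720000 / 127
= 5669.3 ms


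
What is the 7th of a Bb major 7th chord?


Let's work it out.
Major 7th chord = root + major 3rd + perfect 5th + major 7th
Seventh chords stack in thirds, so the letter names are B-D-F-A
Root: Bb
Major 3rd above Bb: D
Perfect 5th above Bb: F
Major 7th above Bb: A
The 7th = A


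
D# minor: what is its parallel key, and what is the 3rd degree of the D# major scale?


Step by step:
Parallel keys share the same tonic but differ in mode
D# minor → parallel is D# major
D# major scale: D# E# F## G# A# B# C##
= D# major; 3rd degree = F##


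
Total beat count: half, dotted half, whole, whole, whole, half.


Step by step:
Beat values:
  half = 2 beats
  dotted half = 3 beats
  whole = 4 beats
  whole = 4 beats
  whole = 4 beats
  half = 2 beats
Sum = 2 + 3 + 4 + 4 + 4 + 2
= 19 beats


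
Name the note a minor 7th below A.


Let's work it out.
A 7th spans 7 letter names, so from A we land on B
A minor 7th = 10 semitones below A
Spell B at that pitch: B
= B


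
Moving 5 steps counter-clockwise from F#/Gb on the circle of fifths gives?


Let's work it out.
Each counter-clockwise step moves down a perfect 5th (= up a perfect 4th)
From F#/Gb: F#/Gb → B → E → A → D → G
= G


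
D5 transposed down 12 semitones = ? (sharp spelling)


D5: chromatic position 2 in octave 5 → absolute = 5×12 + 2 = 62
Transpose down 12: 62 - 12 = 50
50 = 4×12 + 2 → D in octave 4
Result = D4


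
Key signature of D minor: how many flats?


Flat minor keys: A(0), D(1), G(2), C(3), F(4), Bb(5), Eb(6), Ab(7)
D minor has 1 flat
Order of flats: Bb Eb Ab Db Gb Cb Fb → first 1: Bb
= 1 flat


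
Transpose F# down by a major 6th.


Step by step:
major 6th: 6 letter names, 9 semitones
Letter: F - 5 → A
Pitch: F# - 9 semitones, spelled as an A → A
= A


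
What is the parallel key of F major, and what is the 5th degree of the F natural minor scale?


Solution.
Parallel keys share the same tonic but differ in mode
F major → parallel is F minor
F natural minor scale: F G Ab Bb C Db Eb
= F minor; 5th degree = C


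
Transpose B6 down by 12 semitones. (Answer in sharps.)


Solution.
B6: chromatic position 11 in octave 6 → absolute = 6×12 + 11 = 83
Transpose down 12: 83 - 12 = 71
71 = 5×12 + 11 → B in octave 5
Result = B5


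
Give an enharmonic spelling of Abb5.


Enharmonic notes sound the same pitch but are spelled with different letter names
Abb and G name the same pitch class
= G5


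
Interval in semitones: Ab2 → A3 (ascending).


Absolute semitone position = octave×12 + chromatic position
Ab2: 2×12 + 8 = 32
A3: 3×12 + 9 = 45
Difference = 45 - 32 = 13
= 13 semitones


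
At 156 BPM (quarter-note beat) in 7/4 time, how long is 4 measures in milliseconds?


Step by step:
Quarter-note beat duration = 60000 / 156 ms
Beats per measure (7/4) = 7
One measure = 7 × 60000 / 156 = 420000 / 156 ms
4 measures = 4 × 420000 / 156 = 1680000 / 156
= 10769.2 ms


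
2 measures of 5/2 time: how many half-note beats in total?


Let's work it out.
Time signature 5/2: the bottom number 2 means the half note gets one count
The top number 5 means 5 half-note beats per measure
Total = 5 × 2 measures
= 10 half-note beats


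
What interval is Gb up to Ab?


Let's work it out.
Letter names: G → A spans 2 letter names → a 2nd
Semitones: Gb → Ab = 2 half-steps
A 2nd of 2 semitones is a major 2nd
= major 2nd


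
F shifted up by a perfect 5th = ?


Working:
perfect 5th: 5 letter names, 7 semitones
Letter: F + 4 → C
Pitch: F + 7 semitones, spelled as a C → C
= C


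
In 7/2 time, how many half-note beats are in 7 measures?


Time signature 7/2: the bottom number 2 means the half note gets one count
The top number 7 means 7 half-note beats per measure
Total = 7 × 7 measures
= 49 half-note beats


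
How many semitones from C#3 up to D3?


Absolute semitone position = octave×12 + chromatic position
C#3: 3×12 + 1 = 37
D3: 3×12 + 2 = 38
Difference = 38 - 37 = 1
= 1 semitone


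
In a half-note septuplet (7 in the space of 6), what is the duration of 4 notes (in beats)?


Septuplet: 7 notes occupy the space of 6 half notes
Space = 6 × 2 = 12 beats
Each septuplet note = 12 / 7 = 12/7 beats
4 notes = 4 × 12/7 = 48/7
= 48/7 beats


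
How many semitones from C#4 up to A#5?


Absolute semitone position = octave×12 + chromatic position
C#4: 4×12 + 1 = 49
A#5: 5×12 + 10 = 70
Difference = 70 - 49 = 21
= 21 semitones


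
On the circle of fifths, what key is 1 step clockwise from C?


Working:
Each clockwise step on the circle of fifths moves up a perfect 5th
From C: C → G
= G


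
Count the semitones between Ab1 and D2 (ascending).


Working:
Absolute semitone position = octave×12 + chromatic position
Ab1: 1×12 + 8 = 20
D2: 2×12 + 2 = 26
Difference = 26 - 20 = 6
= 6 semitones


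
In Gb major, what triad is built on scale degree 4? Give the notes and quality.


Working:
Gb major scale: Gb Ab Bb Cb Db Eb F
Diatonic triad on degree 4 stacks scale notes 4, 6, 1: Cb Eb Gb
Cb→Eb = 4 semitones; Cb→Gb = 7 semitones → major triad
= Cb Eb Gb (major)


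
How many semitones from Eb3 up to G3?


Let's work it out.
Absolute semitone position = octave×12 + chromatic position
Eb3: 3×12 + 3 = 39
G3: 3×12 + 7 = 43
Difference = 43 - 39 = 4
= 4 semitones


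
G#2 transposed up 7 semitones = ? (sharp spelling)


G#2: chromatic position 8 in octave 2 → absolute = 2×12 + 8 = 32
Transpose up 7: 32 + 7 = 39
39 = 3×12 + 3 → D# in octave 3
Result = D#3


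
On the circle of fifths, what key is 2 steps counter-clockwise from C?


Let's work it out.
Each counter-clockwise step moves down a perfect 5th (= up a perfect 4th)
From C: C → F → Bb
= Bb


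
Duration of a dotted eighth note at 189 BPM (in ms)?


Reasoning:
One quarter-note beat = 60000 / BPM = 60000 / 189 ms
Dotted eighth note = 3/4 × quarter note
Duration = 3/4 × 60000 / 189 = 45000 / 189
= 238.1 ms


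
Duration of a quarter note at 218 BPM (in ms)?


Solution.
One quarter-note beat = 60000 / BPM = 60000 / 218 ms
Duration = 60000 / 218
= 275.2 ms


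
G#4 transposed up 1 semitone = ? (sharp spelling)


G#4: chromatic position 8 in octave 4 → absolute = 4×12 + 8 = 56
Transpose up 1: 56 + 1 = 57
57 = 4×12 + 9 → A in octave 4
Result = A4


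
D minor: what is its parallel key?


Let's work it out.
Parallel keys share the same tonic but differ in mode
D minor → parallel is D major
= D major


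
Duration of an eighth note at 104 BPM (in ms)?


Solution.
One quarter-note beat = 60000 / BPM = 60000 / 104 ms
Eighth note = 1/2 × quarter note
Duration = 1/2 × 60000 / 104 = 30000 / 104
= 288.5 ms


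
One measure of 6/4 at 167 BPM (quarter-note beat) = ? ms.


Quarter-note beat duration = 60000 / 167 ms
Beats per measure (6/4) = 6
One measure = 6 × 60000 / 167 = 360000 / 167 ms
= 2155.7 ms


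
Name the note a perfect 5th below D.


Let's work it out.
A 5th spans 5 letter names, so from D we land on G
A perfect 5th = 7 semitones below D
Spell G at that pitch: G
= G


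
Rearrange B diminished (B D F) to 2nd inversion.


Reasoning:
Root position: B D F
2nd inversion: move root and 3rd up an octave
Bass note: F
Notes (bottom to top) = F B D


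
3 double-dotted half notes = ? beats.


Reasoning:
Base half note = 2 beats
Dot 1 adds half the previous value: +1
Dot 2 adds half the previous value: +1/2
One double-dotted half = 2 + 1 + 1/2 = 7/2
3 of them = 3 × 7/2 = 21/2
= 21/2 beats


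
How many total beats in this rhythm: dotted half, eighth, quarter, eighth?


Step by step:
Beat values:
  dotted half = 3 beats
  eighth = 0.5 beats
  quarter = 1 beat
  eighth = 0.5 beats
Sum = 3 + 0.5 + 1 + 0.5
= 5 beats


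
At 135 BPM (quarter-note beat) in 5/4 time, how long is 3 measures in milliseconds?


Let's work it out.
Quarter-note beat duration = 60000 / 135 ms
Beats per measure (5/4) = 5
One measure = 5 × 60000 / 135 = 300000 / 135 ms
3 measures = 3 × 300000 / 135 = 900000 / 135
= 6666.7 ms


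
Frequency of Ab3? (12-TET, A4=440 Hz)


f = 440 × 2^(n/12) where n = semitones from A4
Ab3: -13 semitones from A4
f = 440 × 2^(-13/12)
f = 207.65 Hz


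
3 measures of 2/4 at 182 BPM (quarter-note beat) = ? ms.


Let's work it out.
Quarter-note beat duration = 60000 / 182 ms
Beats per measure (2/4) = 2
One measure = 2 × 60000 / 182 = 120000 / 182 ms
3 measures = 3 × 120000 / 182 = 360000 / 182
= 1978.0 ms


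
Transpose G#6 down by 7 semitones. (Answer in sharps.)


Reasoning:
G#6: chromatic position 8 in octave 6 → absolute = 6×12 + 8 = 80
Transpose down 7: 80 - 7 = 73
73 = 6×12 + 1 → C# in octave 6
Result = C#6


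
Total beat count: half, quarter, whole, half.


Solution.
Beat values:
  half = 2 beats
  quarter = 1 beat
  whole = 4 beats
  half = 2 beats
Sum = 2 + 1 + 4 + 2
= 9 beats


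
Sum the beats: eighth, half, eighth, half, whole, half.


Step by step:
Beat values:
  eighth = 0.5 beats
  half = 2 beats
  eighth = 0.5 beats
  half = 2 beats
  whole = 4 beats
  half = 2 beats
Sum = 0.5 + 2 + 0.5 + 2 + 4 + 2
= 11 beats


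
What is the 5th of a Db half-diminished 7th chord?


Working:
Half-diminished 7th chord = root + minor 3rd + diminished 5th + minor 7th
Seventh chords stack in thirds, so the letter names are D-F-A-C
Root: Db
Minor 3rd above Db: Fb
Diminished 5th above Db: Abb
Minor 7th above Db: Cb
The 5th = Abb


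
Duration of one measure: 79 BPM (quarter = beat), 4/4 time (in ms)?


Working:
Quarter-note beat duration = 60000 / 79 ms
Beats per measure (4/4) = 4
One measure = 4 × 60000 / 79 = 240000 / 79 ms
= 3038.0 ms
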